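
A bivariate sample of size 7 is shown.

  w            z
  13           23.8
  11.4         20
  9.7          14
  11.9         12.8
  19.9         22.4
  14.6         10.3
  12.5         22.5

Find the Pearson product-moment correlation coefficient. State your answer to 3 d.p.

0.293

n = 7, Σw = 93, Σz = 125.8, Σw² = 1300.08, Σz² = 2440.38, Σwz = 1702.91
nΣwz − ΣwΣz = 11920.37 − 11699.4 = 220.97
nΣw² − (Σw)² = 9100.56 − 8649 = 451.56; nΣz² − (Σz)² = 17082.66 − 15825.64 = 1257.02
r = 220.97 / √(451.56 × 1257.02) = 220.97 / 753.4056 ≈ 0.293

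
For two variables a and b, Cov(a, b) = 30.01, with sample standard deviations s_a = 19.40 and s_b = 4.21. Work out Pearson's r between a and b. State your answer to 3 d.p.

r = Cov(a,b) / (s_a · s_b) = 30.01 / (19.40 × 4.21)
  = 30.01 / 81.6740 ≈ 0.367

0.367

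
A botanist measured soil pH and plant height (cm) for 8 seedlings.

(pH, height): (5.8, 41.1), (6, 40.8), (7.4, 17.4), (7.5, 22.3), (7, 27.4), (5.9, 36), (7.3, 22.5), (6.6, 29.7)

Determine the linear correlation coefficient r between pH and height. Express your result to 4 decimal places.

-0.9621

n = 8, Σx = 53.5, Σy = 237.2, Σx² = 361.31, Σy² = 7589, Σxy = 1543.66
nΣxy − ΣxΣy = 12349.28 − 12690.2 = -340.92
nΣx² − (Σx)² = 2890.48 − 2862.25 = 28.23; nΣy² − (Σy)² = 60712 − 56263.84 = 4448.16
r = -340.92 / √(28.23 × 4448.16) = -340.92 / 354.3608 ≈ -0.9621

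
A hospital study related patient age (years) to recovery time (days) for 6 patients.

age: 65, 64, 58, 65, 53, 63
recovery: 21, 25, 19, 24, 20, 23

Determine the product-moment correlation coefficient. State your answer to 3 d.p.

n = 6, Σx = 368, Σy = 132, Σx² = 22688, Σy² = 2932, Σxy = 8136
nΣxy − ΣxΣy = 48816 − 48576 = 240
nΣx² − (Σx)² = 136128 − 135424 = 704; nΣy² − (Σy)² = 17592 − 17424 = 168
r = 240 / √(704 × 168) = 240 / 343.9070 ≈ 0.698

0.698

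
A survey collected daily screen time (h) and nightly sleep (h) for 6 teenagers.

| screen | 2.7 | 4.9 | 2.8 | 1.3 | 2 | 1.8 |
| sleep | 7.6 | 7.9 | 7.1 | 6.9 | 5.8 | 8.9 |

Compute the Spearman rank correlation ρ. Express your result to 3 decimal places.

0.257

Rank screen: 4, 6, 5, 1, 3, 2
Rank sleep: 4, 5, 3, 2, 1, 6
d = rank(screen) − rank(sleep): 0, 1, 2, -1, 2, -4; Σd² = 26
ρ = 1 − 6Σd² / [n(n²−1)] = 1 − 6×26 / (6×35) = 1 − 156/210 ≈ 0.257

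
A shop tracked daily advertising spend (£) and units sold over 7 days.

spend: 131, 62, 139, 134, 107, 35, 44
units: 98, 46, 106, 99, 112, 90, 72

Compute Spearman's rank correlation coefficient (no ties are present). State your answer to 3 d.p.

Rank spend: 5, 3, 7, 6, 4, 1, 2
Rank units: 4, 1, 6, 5, 7, 3, 2
d = rank(spend) − rank(units): 1, 2, 1, 1, -3, -2, 0; Σd² = 20
ρ = 1 − 6Σd² / [n(n²−1)] = 1 − 6×20 / (7×48) = 1 − 120/336 ≈ 0.643

0.643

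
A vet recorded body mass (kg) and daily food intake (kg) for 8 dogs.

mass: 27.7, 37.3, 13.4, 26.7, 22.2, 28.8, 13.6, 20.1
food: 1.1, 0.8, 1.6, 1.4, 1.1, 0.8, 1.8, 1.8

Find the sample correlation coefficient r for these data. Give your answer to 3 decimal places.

-0.837

n = 8, Σx = 189.8, Σy = 10.4, Σx² = 4962.28, Σy² = 14.7, Σxy = 227.25
nΣxy − ΣxΣy = 1818 − 1973.92 = -155.92
nΣx² − (Σx)² = 39698.24 − 36024.04 = 3674.2; nΣy² − (Σy)² = 117.6 − 108.16 = 9.44
r = -155.92 / √(3674.2 × 9.44) = -155.92 / 186.2376 ≈ -0.837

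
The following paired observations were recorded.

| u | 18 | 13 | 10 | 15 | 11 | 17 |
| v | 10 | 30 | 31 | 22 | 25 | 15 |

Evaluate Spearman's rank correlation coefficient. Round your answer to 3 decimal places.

Rank u: 6, 3, 1, 4, 2, 5
Rank v: 1, 5, 6, 3, 4, 2
d = rank(u) − rank(v): 5, -2, -5, 1, -2, 3; Σd² = 68
ρ = 1 − 6Σd² / [n(n²−1)] = 1 − 6×68 / (6×35) = 1 − 408/210 ≈ -0.943

-0.943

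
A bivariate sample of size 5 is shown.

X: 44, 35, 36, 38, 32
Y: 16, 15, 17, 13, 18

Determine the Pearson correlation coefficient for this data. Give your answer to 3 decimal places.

-0.349

n = 5, ΣX = 185, ΣY = 79, ΣX² = 6925, ΣY² = 1263, ΣXY = 2911
nΣXY − ΣXΣY = 14555 − 14615 = -60
nΣX² − (ΣX)² = 34625 − 34225 = 400; nΣY² − (ΣY)² = 6315 − 6241 = 74
r = -60 / √(400 × 74) = -60 / 172.0465 ≈ -0.349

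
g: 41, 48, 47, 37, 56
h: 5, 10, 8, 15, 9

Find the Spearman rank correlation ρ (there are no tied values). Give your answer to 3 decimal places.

-0.100

Rank g: 2, 4, 3, 1, 5
Rank h: 1, 4, 2, 5, 3
d = rank(g) − rank(h): 1, 0, 1, -4, 2; Σd² = 22
ρ = 1 − 6Σd² / [n(n²−1)] = 1 − 6×22 / (5×24) = 1 − 132/120 ≈ -0.100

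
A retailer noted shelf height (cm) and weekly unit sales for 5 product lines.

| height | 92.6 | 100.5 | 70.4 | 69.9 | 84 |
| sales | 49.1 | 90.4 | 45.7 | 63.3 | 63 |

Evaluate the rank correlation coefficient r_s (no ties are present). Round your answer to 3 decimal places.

Rank height: 4, 5, 2, 1, 3
Rank sales: 2, 5, 1, 4, 3
d = rank(height) − rank(sales): 2, 0, 1, -3, 0; Σd² = 14
ρ = 1 − 6Σd² / [n(n²−1)] = 1 − 6×14 / (5×24) = 1 − 84/120 ≈ 0.300

0.300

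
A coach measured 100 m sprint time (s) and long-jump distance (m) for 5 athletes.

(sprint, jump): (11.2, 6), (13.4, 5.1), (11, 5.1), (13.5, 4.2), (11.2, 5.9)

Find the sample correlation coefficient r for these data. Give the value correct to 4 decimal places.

-0.7425

n = 5, Σx = 60.3, Σy = 26.3, Σx² = 733.69, Σy² = 140.47, Σxy = 314.42
nΣxy − ΣxΣy = 1572.1 − 1585.89 = -13.79
nΣx² − (Σx)² = 3668.45 − 3636.09 = 32.36; nΣy² − (Σy)² = 702.35 − 691.69 = 10.66
r = -13.79 / √(32.36 × 10.66) = -13.79 / 18.5730 ≈ -0.7425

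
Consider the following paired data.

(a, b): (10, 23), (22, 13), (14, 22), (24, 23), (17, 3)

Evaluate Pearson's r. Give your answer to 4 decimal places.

-0.1719

n = 5, Σa = 87, Σb = 84, Σa² = 1645, Σb² = 1720, Σab = 1427
nΣab − ΣaΣb = 7135 − 7308 = -173
nΣa² − (Σa)² = 8225 − 7569 = 656; nΣb² − (Σb)² = 8600 − 7056 = 1544
r = -173 / √(656 × 1544) = -173 / 1006.4114 ≈ -0.1719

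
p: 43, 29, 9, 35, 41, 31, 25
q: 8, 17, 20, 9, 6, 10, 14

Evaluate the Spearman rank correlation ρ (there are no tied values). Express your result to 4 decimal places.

-0.9286

Rank p: 7, 3, 1, 5, 6, 4, 2
Rank q: 2, 6, 7, 3, 1, 4, 5
d = rank(p) − rank(q): 5, -3, -6, 2, 5, 0, -3; Σd² = 108
ρ = 1 − 6Σd² / [n(n²−1)] = 1 − 6×108 / (7×48) = 1 − 648/336 ≈ -0.9286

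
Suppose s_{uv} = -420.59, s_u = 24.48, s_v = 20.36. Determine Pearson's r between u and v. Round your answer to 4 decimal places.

-0.8439

r = Cov(u,v) / (s_u · s_v) = -420.59 / (24.48 × 20.36)
  = -420.59 / 498.4128 ≈ -0.8439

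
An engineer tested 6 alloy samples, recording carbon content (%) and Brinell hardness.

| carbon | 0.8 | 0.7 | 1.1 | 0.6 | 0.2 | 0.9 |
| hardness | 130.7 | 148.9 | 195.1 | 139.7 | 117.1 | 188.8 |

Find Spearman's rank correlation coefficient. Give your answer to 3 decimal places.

0.829

Rank carbon: 4, 3, 6, 2, 1, 5
Rank hardness: 2, 4, 6, 3, 1, 5
d = rank(carbon) − rank(hardness): 2, -1, 0, -1, 0, 0; Σd² = 6
ρ = 1 − 6Σd² / [n(n²−1)] = 1 − 6×6 / (6×35) = 1 − 36/210 ≈ 0.829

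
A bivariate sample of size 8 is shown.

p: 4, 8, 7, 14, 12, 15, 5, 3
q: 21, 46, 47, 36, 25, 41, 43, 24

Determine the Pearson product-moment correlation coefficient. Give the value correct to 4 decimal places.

0.2380

n = 8, Σp = 68, Σq = 283, Σp² = 728, Σq² = 10793, Σpq = 2487
nΣpq − ΣpΣq = 19896 − 19244 = 652
nΣp² − (Σp)² = 5824 − 4624 = 1200; nΣq² − (Σq)² = 86344 − 80089 = 6255
r = 652 / √(1200 × 6255) = 652 / 2739.7080 ≈ 0.2380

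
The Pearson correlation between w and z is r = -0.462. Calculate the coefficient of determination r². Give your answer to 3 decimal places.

0.213

r² = (-0.462)² = 0.213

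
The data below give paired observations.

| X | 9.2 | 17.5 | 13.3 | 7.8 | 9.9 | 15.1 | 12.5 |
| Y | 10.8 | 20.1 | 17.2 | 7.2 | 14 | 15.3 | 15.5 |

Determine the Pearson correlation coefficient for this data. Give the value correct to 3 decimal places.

n = 7, ΣX = 85.3, ΣY = 100.1, ΣX² = 1110.89, ΣY² = 1538.67, ΣXY = 1299.41
nΣXY − ΣXΣY = 9095.87 − 8538.53 = 557.34
nΣX² − (ΣX)² = 7776.23 − 7276.09 = 500.14; nΣY² − (ΣY)² = 10770.69 − 10020.01 = 750.68
r = 557.34 / √(500.14 × 750.68) = 557.34 / 612.7357 ≈ 0.910

0.910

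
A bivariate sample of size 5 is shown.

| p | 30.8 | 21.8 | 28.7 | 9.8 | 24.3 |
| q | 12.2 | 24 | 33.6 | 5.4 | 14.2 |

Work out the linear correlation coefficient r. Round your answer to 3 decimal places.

0.546

n = 5, Σp = 115.4, Σq = 89.4, Σp² = 2934.1, Σq² = 2084.6, Σpq = 2261.26
nΣpq − ΣpΣq = 11306.3 − 10316.76 = 989.54
nΣp² − (Σp)² = 14670.5 − 13317.16 = 1353.34; nΣq² − (Σq)² = 10423 − 7992.36 = 2430.64
r = 989.54 / √(1353.34 × 2430.64) = 989.54 / 1813.6930 ≈ 0.546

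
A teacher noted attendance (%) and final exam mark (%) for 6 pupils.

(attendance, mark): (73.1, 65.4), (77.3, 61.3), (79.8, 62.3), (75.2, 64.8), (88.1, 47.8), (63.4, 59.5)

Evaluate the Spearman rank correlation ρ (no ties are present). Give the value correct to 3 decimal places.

-0.371

Rank attendance: 2, 4, 5, 3, 6, 1
Rank mark: 6, 3, 4, 5, 1, 2
d = rank(attendance) − rank(mark): -4, 1, 1, -2, 5, -1; Σd² = 48
ρ = 1 − 6Σd² / [n(n²−1)] = 1 − 6×48 / (6×35) = 1 − 288/210 ≈ -0.371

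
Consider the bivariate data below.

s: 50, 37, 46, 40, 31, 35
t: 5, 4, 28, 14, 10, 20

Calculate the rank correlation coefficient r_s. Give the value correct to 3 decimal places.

0.029

Rank s: 6, 3, 5, 4, 1, 2
Rank t: 2, 1, 6, 4, 3, 5
d = rank(s) − rank(t): 4, 2, -1, 0, -2, -3; Σd² = 34
ρ = 1 − 6Σd² / [n(n²−1)] = 1 − 6×34 / (6×35) = 1 − 204/210 ≈ 0.029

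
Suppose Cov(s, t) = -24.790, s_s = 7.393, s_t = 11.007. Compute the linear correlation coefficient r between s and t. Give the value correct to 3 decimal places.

-0.305

r = Cov(s,t) / (s_s · s_t) = -24.790 / (7.393 × 11.007)
  = -24.790 / 81.3748 ≈ -0.305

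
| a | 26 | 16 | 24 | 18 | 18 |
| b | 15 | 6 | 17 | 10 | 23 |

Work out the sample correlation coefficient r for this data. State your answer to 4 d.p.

n = 5, Σa = 102, Σb = 71, Σa² = 2156, Σb² = 1179, Σab = 1488
nΣab − ΣaΣb = 7440 − 7242 = 198
nΣa² − (Σa)² = 10780 − 10404 = 376; nΣb² − (Σb)² = 5895 − 5041 = 854
r = 198 / √(376 × 854) = 198 / 566.6604 ≈ 0.3494

0.3494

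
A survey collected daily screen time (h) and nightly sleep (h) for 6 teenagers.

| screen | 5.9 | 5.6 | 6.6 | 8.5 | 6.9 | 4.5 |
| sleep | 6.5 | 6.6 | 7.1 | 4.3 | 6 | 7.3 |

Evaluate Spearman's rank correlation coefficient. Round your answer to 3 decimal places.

Rank screen: 3, 2, 4, 6, 5, 1
Rank sleep: 3, 4, 5, 1, 2, 6
d = rank(screen) − rank(sleep): 0, -2, -1, 5, 3, -5; Σd² = 64
ρ = 1 − 6Σd² / [n(n²−1)] = 1 − 6×64 / (6×35) = 1 − 384/210 ≈ -0.829

-0.829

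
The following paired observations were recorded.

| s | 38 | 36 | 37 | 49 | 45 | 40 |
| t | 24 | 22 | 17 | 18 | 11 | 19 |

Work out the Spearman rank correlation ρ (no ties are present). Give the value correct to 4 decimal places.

Rank s: 3, 1, 2, 6, 5, 4
Rank t: 6, 5, 2, 3, 1, 4
d = rank(s) − rank(t): -3, -4, 0, 3, 4, 0; Σd² = 50
ρ = 1 − 6Σd² / [n(n²−1)] = 1 − 6×50 / (6×35) = 1 − 300/210 ≈ -0.4286

-0.4286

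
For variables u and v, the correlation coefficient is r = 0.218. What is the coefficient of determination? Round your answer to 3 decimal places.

r² = (0.218)² = 0.048

0.048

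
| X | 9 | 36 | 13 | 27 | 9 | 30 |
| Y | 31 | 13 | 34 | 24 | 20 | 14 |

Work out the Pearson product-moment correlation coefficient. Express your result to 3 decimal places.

n = 6, ΣX = 124, ΣY = 136, ΣX² = 3256, ΣY² = 3458, ΣXY = 2437
nΣXY − ΣXΣY = 14622 − 16864 = -2242
nΣX² − (ΣX)² = 19536 − 15376 = 4160; nΣY² − (ΣY)² = 20748 − 18496 = 2252
r = -2242 / √(4160 × 2252) = -2242 / 3060.7711 ≈ -0.732

-0.732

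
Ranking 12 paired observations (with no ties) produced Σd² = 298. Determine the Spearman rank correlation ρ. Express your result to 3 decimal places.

ρ = 1 − 6Σd² / [n(n²−1)] = 1 − 6×298 / (12×143)
  = 1 − 1788/1716 = 1 − 1.0420 ≈ -0.042

-0.042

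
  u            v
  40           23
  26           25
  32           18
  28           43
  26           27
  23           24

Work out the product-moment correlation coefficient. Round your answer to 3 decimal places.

-0.241

n = 6, Σu = 175, Σv = 160, Σu² = 5289, Σv² = 4632, Σuv = 4604
nΣuv − ΣuΣv = 27624 − 28000 = -376
nΣu² − (Σu)² = 31734 − 30625 = 1109; nΣv² − (Σv)² = 27792 − 25600 = 2192
r = -376 / √(1109 × 2192) = -376 / 1559.1434 ≈ -0.241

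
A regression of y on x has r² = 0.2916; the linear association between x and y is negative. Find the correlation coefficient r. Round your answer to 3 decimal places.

|r| = √0.2916 = 0.540
The association is negative, so r = −0.540.

-0.540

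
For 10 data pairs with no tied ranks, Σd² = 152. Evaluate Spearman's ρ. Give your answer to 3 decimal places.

ρ = 1 − 6Σd² / [n(n²−1)] = 1 − 6×152 / (10×99)
  = 1 − 912/990 = 1 − 0.9212 ≈ 0.079

0.079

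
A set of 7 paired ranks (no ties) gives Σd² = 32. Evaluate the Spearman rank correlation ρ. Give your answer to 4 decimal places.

0.4286

ρ = 1 − 6Σd² / [n(n²−1)] = 1 − 6×32 / (7×48)
  = 1 − 192/336 = 1 − 0.57143 ≈ 0.4286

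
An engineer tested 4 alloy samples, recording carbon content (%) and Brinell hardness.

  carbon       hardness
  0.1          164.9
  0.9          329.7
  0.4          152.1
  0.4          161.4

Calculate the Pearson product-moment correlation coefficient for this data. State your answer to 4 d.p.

0.8835

n = 4, Σx = 1.8, Σy = 808.1, Σx² = 1.14, Σy² = 185078.47, Σxy = 438.62
nΣxy − ΣxΣy = 1754.48 − 1454.58 = 299.9
nΣx² − (Σx)² = 4.56 − 3.24 = 1.32; nΣy² − (Σy)² = 740313.88 − 653025.61 = 87288.27
r = 299.9 / √(1.32 × 87288.27) = 299.9 / 339.4415 ≈ 0.8835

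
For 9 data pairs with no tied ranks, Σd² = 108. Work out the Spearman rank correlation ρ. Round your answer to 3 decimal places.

0.100

ρ = 1 − 6Σd² / [n(n²−1)] = 1 − 6×108 / (9×80)
  = 1 − 648/720 = 1 − 0.9000 ≈ 0.100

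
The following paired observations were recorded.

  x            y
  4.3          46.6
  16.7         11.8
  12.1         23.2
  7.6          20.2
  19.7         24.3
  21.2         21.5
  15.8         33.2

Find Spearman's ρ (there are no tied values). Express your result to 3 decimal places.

-0.321

Rank x: 1, 5, 3, 2, 6, 7, 4
Rank y: 7, 1, 4, 2, 5, 3, 6
d = rank(x) − rank(y): -6, 4, -1, 0, 1, 4, -2; Σd² = 74
ρ = 1 − 6Σd² / [n(n²−1)] = 1 − 6×74 / (7×48) = 1 − 444/336 ≈ -0.321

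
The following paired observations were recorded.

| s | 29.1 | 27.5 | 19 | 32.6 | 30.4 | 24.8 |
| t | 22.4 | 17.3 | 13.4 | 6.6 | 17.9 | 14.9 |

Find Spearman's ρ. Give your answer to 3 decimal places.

0.086

Rank s: 4, 3, 1, 6, 5, 2
Rank t: 6, 4, 2, 1, 5, 3
d = rank(s) − rank(t): -2, -1, -1, 5, 0, -1; Σd² = 32
ρ = 1 − 6Σd² / [n(n²−1)] = 1 − 6×32 / (6×35) = 1 − 192/210 ≈ 0.086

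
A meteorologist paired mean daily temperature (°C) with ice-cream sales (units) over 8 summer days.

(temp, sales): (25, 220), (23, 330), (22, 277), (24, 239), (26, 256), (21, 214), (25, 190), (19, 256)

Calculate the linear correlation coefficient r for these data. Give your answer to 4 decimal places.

-0.2100

n = 8, Σx = 185, Σy = 1982, Σx² = 4317, Σy² = 504118, Σxy = 45684
nΣxy − ΣxΣy = 365472 − 366670 = -1198
nΣx² − (Σx)² = 34536 − 34225 = 311; nΣy² − (Σy)² = 4032944 − 3928324 = 104620
r = -1198 / √(311 × 104620) = -1198 / 5704.1055 ≈ -0.2100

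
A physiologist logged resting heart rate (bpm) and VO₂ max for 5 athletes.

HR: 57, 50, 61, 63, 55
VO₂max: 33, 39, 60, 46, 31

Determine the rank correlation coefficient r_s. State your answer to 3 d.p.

Rank HR: 3, 1, 4, 5, 2
Rank VO₂max: 2, 3, 5, 4, 1
d = rank(HR) − rank(VO₂max): 1, -2, -1, 1, 1; Σd² = 8
ρ = 1 − 6Σd² / [n(n²−1)] = 1 − 6×8 / (5×24) = 1 − 48/120 ≈ 0.600

0.600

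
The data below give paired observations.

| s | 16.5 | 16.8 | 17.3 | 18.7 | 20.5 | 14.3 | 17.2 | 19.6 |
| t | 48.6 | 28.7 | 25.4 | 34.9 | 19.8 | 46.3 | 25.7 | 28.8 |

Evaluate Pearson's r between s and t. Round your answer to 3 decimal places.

-0.690

n = 8, Σs = 140.9, Σt = 258.2, Σs² = 2508.21, Σt² = 9074.48, Σst = 4450.62
nΣst − ΣsΣt = 35604.96 − 36380.38 = -775.42
nΣs² − (Σs)² = 20065.68 − 19852.81 = 212.87; nΣt² − (Σt)² = 72595.84 − 66667.24 = 5928.6
r = -775.42 / √(212.87 × 5928.6) = -775.42 / 1123.3971 ≈ -0.690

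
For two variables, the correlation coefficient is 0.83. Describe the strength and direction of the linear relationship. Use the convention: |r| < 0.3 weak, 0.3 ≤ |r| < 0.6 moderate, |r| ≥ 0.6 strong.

r = 0.83 > 0 so the relationship is positive.
|r| = 0.83, which falls in the strong range.

strong positive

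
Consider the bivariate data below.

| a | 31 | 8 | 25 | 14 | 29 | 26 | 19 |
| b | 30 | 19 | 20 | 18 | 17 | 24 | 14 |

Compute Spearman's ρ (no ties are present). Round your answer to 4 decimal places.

Rank a: 7, 1, 4, 2, 6, 5, 3
Rank b: 7, 4, 5, 3, 2, 6, 1
d = rank(a) − rank(b): 0, -3, -1, -1, 4, -1, 2; Σd² = 32
ρ = 1 − 6Σd² / [n(n²−1)] = 1 − 6×32 / (7×48) = 1 − 192/336 ≈ 0.4286

0.4286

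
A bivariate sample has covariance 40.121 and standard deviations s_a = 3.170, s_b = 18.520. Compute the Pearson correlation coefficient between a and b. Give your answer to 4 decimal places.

0.6834

r = Cov(a,b) / (s_a · s_b) = 40.121 / (3.170 × 18.520)
  = 40.121 / 58.7084 ≈ 0.6834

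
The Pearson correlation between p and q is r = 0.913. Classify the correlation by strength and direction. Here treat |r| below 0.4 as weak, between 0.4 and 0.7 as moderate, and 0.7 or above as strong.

strong positive

r = 0.913 > 0 so the relationship is positive.
|r| = 0.913, which falls in the strong range.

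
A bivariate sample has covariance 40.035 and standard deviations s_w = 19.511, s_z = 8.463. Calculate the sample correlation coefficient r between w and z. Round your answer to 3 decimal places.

0.242

r = Cov(w,z) / (s_w · s_z) = 40.035 / (19.511 × 8.463)
  = 40.035 / 165.1216 ≈ 0.242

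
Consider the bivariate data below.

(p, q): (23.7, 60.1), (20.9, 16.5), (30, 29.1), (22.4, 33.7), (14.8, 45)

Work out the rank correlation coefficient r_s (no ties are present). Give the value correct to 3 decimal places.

0.000

Rank p: 4, 2, 5, 3, 1
Rank q: 5, 1, 2, 3, 4
d = rank(p) − rank(q): -1, 1, 3, 0, -3; Σd² = 20
ρ = 1 − 6Σd² / [n(n²−1)] = 1 − 6×20 / (5×24) = 1 − 120/120 ≈ 0.000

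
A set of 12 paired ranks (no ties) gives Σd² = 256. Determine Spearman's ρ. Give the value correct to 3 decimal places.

0.105

ρ = 1 − 6Σd² / [n(n²−1)] = 1 − 6×256 / (12×143)
  = 1 − 1536/1716 = 1 − 0.8951 ≈ 0.105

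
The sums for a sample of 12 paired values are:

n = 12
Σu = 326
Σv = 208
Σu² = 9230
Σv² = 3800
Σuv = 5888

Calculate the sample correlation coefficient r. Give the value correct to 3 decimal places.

0.880

r = (nΣuv − ΣuΣv) / √[(nΣu² − (Σu)²)(nΣv² − (Σv)²)]
Numerator: 12×5888 − 326×208 = 2848
Denominator: √[(110760 − 106276)(45600 − 43264)] = √[4484 × 2336] = 3236.4524
r = 2848 / 3236.4524 ≈ 0.880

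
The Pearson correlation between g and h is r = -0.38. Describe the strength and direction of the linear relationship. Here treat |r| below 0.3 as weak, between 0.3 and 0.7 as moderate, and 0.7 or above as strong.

moderate negative

r = -0.38 < 0 so the relationship is negative.
|r| = 0.38, which falls in the moderate range.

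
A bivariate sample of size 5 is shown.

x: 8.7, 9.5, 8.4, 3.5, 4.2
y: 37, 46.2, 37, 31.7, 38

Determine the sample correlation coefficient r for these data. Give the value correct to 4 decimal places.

n = 5, Σx = 34.3, Σy = 189.9, Σx² = 266.39, Σy² = 7321.33, Σxy = 1342.15
nΣxy − ΣxΣy = 6710.75 − 6513.57 = 197.18
nΣx² − (Σx)² = 1331.95 − 1176.49 = 155.46; nΣy² − (Σy)² = 36606.65 − 36062.01 = 544.64
r = 197.18 / √(155.46 × 544.64) = 197.18 / 290.9806 ≈ 0.6776

0.6776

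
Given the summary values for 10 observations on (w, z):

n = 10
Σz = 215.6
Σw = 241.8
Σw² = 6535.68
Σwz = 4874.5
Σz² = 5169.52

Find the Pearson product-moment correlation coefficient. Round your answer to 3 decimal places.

-0.565

r = (nΣwz − ΣwΣz) / √[(nΣw² − (Σw)²)(nΣz² − (Σz)²)]
Numerator: 10×4874.5 − 241.8×215.6 = -3387.08
Denominator: √[(65356.8 − 58467.24)(51695.2 − 46483.36)] = √[6889.56 × 5211.84] = 5992.2687
r = -3387.08 / 5992.2687 ≈ -0.565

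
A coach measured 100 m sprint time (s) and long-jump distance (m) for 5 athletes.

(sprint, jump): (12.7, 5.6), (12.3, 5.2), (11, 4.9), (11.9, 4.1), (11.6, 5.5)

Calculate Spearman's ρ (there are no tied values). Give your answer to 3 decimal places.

Rank sprint: 5, 4, 1, 3, 2
Rank jump: 5, 3, 2, 1, 4
d = rank(sprint) − rank(jump): 0, 1, -1, 2, -2; Σd² = 10
ρ = 1 − 6Σd² / [n(n²−1)] = 1 − 6×10 / (5×24) = 1 − 60/120 ≈ 0.500

0.500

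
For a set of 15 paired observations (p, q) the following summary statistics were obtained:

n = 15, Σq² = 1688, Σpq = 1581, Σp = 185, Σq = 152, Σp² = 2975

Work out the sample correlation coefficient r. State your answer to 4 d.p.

r = (nΣpq − ΣpΣq) / √[(nΣp² − (Σp)²)(nΣq² − (Σq)²)]
Numerator: 15×1581 − 185×152 = -4405
Denominator: √[(44625 − 34225)(25320 − 23104)] = √[10400 × 2216] = 4800.6666
r = -4405 / 4800.6666 ≈ -0.9176

-0.9176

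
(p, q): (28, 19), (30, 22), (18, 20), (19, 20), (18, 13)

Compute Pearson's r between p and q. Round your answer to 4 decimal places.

n = 5, Σp = 113, Σq = 94, Σp² = 2693, Σq² = 1814, Σpq = 2166
nΣpq − ΣpΣq = 10830 − 10622 = 208
nΣp² − (Σp)² = 13465 − 12769 = 696; nΣq² − (Σq)² = 9070 − 8836 = 234
r = 208 / √(696 × 234) = 208 / 403.5641 ≈ 0.5154

0.5154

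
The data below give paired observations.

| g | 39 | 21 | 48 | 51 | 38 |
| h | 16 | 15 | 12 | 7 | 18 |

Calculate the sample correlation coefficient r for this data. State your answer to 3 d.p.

-0.614

n = 5, Σg = 197, Σh = 68, Σg² = 8311, Σh² = 998, Σgh = 2556
nΣgh − ΣgΣh = 12780 − 13396 = -616
nΣg² − (Σg)² = 41555 − 38809 = 2746; nΣh² − (Σh)² = 4990 − 4624 = 366
r = -616 / √(2746 × 366) = -616 / 1002.5148 ≈ -0.614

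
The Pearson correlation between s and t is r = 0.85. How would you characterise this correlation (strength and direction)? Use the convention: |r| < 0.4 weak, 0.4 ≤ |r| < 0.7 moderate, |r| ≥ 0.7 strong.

r = 0.85 > 0 so the relationship is positive.
|r| = 0.85, which falls in the strong range.

strong positive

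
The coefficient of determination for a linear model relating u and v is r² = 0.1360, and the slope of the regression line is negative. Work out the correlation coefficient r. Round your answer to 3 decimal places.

-0.369

|r| = √0.1360 = 0.369
The association is negative, so r = −0.369.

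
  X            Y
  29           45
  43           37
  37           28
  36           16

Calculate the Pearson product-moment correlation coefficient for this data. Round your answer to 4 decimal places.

n = 4, ΣX = 145, ΣY = 126, ΣX² = 5355, ΣY² = 4434, ΣXY = 4508
nΣXY − ΣXΣY = 18032 − 18270 = -238
nΣX² − (ΣX)² = 21420 − 21025 = 395; nΣY² − (ΣY)² = 17736 − 15876 = 1860
r = -238 / √(395 × 1860) = -238 / 857.1464 ≈ -0.2777

-0.2777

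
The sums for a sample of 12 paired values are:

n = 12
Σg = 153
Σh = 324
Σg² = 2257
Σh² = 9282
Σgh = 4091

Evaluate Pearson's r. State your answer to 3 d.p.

r = (nΣgh − ΣgΣh) / √[(nΣg² − (Σg)²)(nΣh² − (Σh)²)]
Numerator: 12×4091 − 153×324 = -480
Denominator: √[(27084 − 23409)(111384 − 104976)] = √[3675 × 6408] = 4852.7724
r = -480 / 4852.7724 ≈ -0.099

-0.099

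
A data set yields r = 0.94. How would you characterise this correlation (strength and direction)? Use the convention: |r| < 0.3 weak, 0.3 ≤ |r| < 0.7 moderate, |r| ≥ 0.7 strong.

strong positive

r = 0.94 > 0 so the relationship is positive.
|r| = 0.94, which falls in the strong range.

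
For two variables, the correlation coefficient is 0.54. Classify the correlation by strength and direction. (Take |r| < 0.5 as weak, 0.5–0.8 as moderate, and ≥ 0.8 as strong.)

r = 0.54 > 0 so the relationship is positive.
|r| = 0.54, which falls in the moderate range.

moderate positive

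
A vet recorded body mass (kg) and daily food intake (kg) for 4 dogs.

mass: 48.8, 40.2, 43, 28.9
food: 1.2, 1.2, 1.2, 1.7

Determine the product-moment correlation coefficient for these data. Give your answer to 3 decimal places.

-0.904

n = 4, Σx = 160.9, Σy = 5.3, Σx² = 6681.69, Σy² = 7.21, Σxy = 207.53
nΣxy − ΣxΣy = 830.12 − 852.77 = -22.65
nΣx² − (Σx)² = 26726.76 − 25888.81 = 837.95; nΣy² − (Σy)² = 28.84 − 28.09 = 0.75
r = -22.65 / √(837.95 × 0.75) = -22.65 / 25.0692 ≈ -0.904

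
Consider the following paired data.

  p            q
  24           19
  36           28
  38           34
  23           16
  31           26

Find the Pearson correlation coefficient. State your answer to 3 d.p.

0.974

n = 5, Σp = 152, Σq = 123, Σp² = 4806, Σq² = 3233, Σpq = 3930
nΣpq − ΣpΣq = 19650 − 18696 = 954
nΣp² − (Σp)² = 24030 − 23104 = 926; nΣq² − (Σq)² = 16165 − 15129 = 1036
r = 954 / √(926 × 1036) = 954 / 979.4570 ≈ 0.974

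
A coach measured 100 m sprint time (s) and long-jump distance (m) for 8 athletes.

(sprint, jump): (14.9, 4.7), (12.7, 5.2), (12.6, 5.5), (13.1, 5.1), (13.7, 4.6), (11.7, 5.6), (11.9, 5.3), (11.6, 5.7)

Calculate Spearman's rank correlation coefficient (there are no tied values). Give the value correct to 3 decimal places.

-0.952

Rank sprint: 8, 5, 4, 6, 7, 2, 3, 1
Rank jump: 2, 4, 6, 3, 1, 7, 5, 8
d = rank(sprint) − rank(jump): 6, 1, -2, 3, 6, -5, -2, -7; Σd² = 164
ρ = 1 − 6Σd² / [n(n²−1)] = 1 − 6×164 / (8×63) = 1 − 984/504 ≈ -0.952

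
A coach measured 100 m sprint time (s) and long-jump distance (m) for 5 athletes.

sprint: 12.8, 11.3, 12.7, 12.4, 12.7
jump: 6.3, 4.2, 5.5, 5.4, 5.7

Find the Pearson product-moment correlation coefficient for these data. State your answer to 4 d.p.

0.9452

n = 5, Σx = 61.9, Σy = 27.1, Σx² = 767.87, Σy² = 149.23, Σxy = 337.3
nΣxy − ΣxΣy = 1686.5 − 1677.49 = 9.01
nΣx² − (Σx)² = 3839.35 − 3831.61 = 7.74; nΣy² − (Σy)² = 746.15 − 734.41 = 11.74
r = 9.01 / √(7.74 × 11.74) = 9.01 / 9.5324 ≈ 0.9452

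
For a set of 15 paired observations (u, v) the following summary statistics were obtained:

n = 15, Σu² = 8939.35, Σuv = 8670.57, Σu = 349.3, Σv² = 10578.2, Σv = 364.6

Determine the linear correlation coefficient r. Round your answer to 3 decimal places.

r = (nΣuv − ΣuΣv) / √[(nΣu² − (Σu)²)(nΣv² − (Σv)²)]
Numerator: 15×8670.57 − 349.3×364.6 = 2703.77
Denominator: √[(134090.25 − 122010.49)(158673 − 132933.16)] = √[12079.76 × 25739.84] = 17633.2382
r = 2703.77 / 17633.2382 ≈ 0.153

0.153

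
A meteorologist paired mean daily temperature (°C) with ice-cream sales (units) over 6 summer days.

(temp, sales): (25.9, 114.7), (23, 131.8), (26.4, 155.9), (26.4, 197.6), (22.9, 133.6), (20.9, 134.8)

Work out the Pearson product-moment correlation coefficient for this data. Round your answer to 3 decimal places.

n = 6, Σx = 145.5, Σy = 868.4, Σx² = 3554.95, Σy² = 129897.9, Σxy = 21211.29
nΣxy − ΣxΣy = 127267.74 − 126352.2 = 915.54
nΣx² − (Σx)² = 21329.7 − 21170.25 = 159.45; nΣy² − (Σy)² = 779387.4 − 754118.56 = 25268.84
r = 915.54 / √(159.45 × 25268.84) = 915.54 / 2007.2659 ≈ 0.456

0.456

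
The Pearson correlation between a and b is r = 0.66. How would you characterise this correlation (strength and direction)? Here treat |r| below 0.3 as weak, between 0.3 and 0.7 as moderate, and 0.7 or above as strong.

moderate positive

r = 0.66 > 0 so the relationship is positive.
|r| = 0.66, which falls in the moderate range.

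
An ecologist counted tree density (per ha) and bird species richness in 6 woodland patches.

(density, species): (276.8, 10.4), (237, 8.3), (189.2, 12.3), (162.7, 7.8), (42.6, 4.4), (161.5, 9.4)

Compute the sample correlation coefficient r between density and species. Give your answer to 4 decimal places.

n = 6, Σx = 1069.8, Σy = 52.6, Σx² = 222952.18, Σy² = 496.9, Σxy = 10147.58
nΣxy − ΣxΣy = 60885.48 − 56271.48 = 4614
nΣx² − (Σx)² = 1337713.08 − 1144472.04 = 193241.04; nΣy² − (Σy)² = 2981.4 − 2766.76 = 214.64
r = 4614 / √(193241.04 × 214.64) = 4614 / 6440.2839 ≈ 0.7164

0.7164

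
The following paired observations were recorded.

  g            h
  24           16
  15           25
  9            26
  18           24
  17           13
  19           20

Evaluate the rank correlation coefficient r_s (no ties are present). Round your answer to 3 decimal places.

Rank g: 6, 2, 1, 4, 3, 5
Rank h: 2, 5, 6, 4, 1, 3
d = rank(g) − rank(h): 4, -3, -5, 0, 2, 2; Σd² = 58
ρ = 1 − 6Σd² / [n(n²−1)] = 1 − 6×58 / (6×35) = 1 − 348/210 ≈ -0.657

-0.657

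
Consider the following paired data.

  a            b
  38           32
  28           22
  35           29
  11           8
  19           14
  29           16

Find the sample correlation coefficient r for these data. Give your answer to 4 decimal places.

0.9423

n = 6, Σa = 160, Σb = 121, Σa² = 4776, Σb² = 2865, Σab = 3665
nΣab − ΣaΣb = 21990 − 19360 = 2630
nΣa² − (Σa)² = 28656 − 25600 = 3056; nΣb² − (Σb)² = 17190 − 14641 = 2549
r = 2630 / √(3056 × 2549) = 2630 / 2791.0113 ≈ 0.9423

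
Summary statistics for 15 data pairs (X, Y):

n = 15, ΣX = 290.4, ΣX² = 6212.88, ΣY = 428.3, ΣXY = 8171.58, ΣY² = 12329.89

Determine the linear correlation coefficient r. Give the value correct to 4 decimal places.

r = (nΣXY − ΣXΣY) / √[(nΣX² − (ΣX)²)(nΣY² − (ΣY)²)]
Numerator: 15×8171.58 − 290.4×428.3 = -1804.62
Denominator: √[(93193.2 − 84332.16)(184948.35 − 183440.89)] = √[8861.04 × 1507.46] = 3654.8137
r = -1804.62 / 3654.8137 ≈ -0.4938

-0.4938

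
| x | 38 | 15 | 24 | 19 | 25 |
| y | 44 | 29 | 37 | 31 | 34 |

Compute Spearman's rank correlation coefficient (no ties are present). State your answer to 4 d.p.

0.9000

Rank x: 5, 1, 3, 2, 4
Rank y: 5, 1, 4, 2, 3
d = rank(x) − rank(y): 0, 0, -1, 0, 1; Σd² = 2
ρ = 1 − 6Σd² / [n(n²−1)] = 1 − 6×2 / (5×24) = 1 − 12/120 ≈ 0.9000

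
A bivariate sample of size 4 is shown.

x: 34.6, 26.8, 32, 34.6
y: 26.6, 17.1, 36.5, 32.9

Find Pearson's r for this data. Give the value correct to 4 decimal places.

n = 4, Σx = 128, Σy = 113.1, Σx² = 4136.56, Σy² = 3414.63, Σxy = 3684.98
nΣxy − ΣxΣy = 14739.92 − 14476.8 = 263.12
nΣx² − (Σx)² = 16546.24 − 16384 = 162.24; nΣy² − (Σy)² = 13658.52 − 12791.61 = 866.91
r = 263.12 / √(162.24 × 866.91) = 263.12 / 375.0300 ≈ 0.7016

0.7016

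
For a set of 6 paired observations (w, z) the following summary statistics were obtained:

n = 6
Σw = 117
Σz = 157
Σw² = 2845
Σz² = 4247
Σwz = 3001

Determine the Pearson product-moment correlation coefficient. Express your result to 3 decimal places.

r = (nΣwz − ΣwΣz) / √[(nΣw² − (Σw)²)(nΣz² − (Σz)²)]
Numerator: 6×3001 − 117×157 = -363
Denominator: √[(17070 − 13689)(25482 − 24649)] = √[3381 × 833] = 1678.2053
r = -363 / 1678.2053 ≈ -0.216

-0.216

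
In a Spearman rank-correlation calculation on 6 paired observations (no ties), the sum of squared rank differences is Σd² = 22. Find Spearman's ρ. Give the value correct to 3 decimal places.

ρ = 1 − 6Σd² / [n(n²−1)] = 1 − 6×22 / (6×35)
  = 1 − 132/210 = 1 − 0.6286 ≈ 0.371

0.371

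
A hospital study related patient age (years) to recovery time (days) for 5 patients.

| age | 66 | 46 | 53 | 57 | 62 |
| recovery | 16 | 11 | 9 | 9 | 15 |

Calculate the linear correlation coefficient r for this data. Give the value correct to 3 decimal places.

n = 5, Σx = 284, Σy = 60, Σx² = 16374, Σy² = 764, Σxy = 3482
nΣxy − ΣxΣy = 17410 − 17040 = 370
nΣx² − (Σx)² = 81870 − 80656 = 1214; nΣy² − (Σy)² = 3820 − 3600 = 220
r = 370 / √(1214 × 220) = 370 / 516.7978 ≈ 0.716

0.716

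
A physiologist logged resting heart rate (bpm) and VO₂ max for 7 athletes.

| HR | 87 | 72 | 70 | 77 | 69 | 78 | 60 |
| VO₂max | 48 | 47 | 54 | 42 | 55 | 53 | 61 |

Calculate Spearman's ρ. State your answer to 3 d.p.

-0.714

Rank HR: 7, 4, 3, 5, 2, 6, 1
Rank VO₂max: 3, 2, 5, 1, 6, 4, 7
d = rank(HR) − rank(VO₂max): 4, 2, -2, 4, -4, 2, -6; Σd² = 96
ρ = 1 − 6Σd² / [n(n²−1)] = 1 − 6×96 / (7×48) = 1 − 576/336 ≈ -0.714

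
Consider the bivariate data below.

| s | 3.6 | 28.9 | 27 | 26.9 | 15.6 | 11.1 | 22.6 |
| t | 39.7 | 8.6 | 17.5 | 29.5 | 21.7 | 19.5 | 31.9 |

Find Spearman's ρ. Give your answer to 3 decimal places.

-0.679

Rank s: 1, 7, 6, 5, 3, 2, 4
Rank t: 7, 1, 2, 5, 4, 3, 6
d = rank(s) − rank(t): -6, 6, 4, 0, -1, -1, -2; Σd² = 94
ρ = 1 − 6Σd² / [n(n²−1)] = 1 − 6×94 / (7×48) = 1 − 564/336 ≈ -0.679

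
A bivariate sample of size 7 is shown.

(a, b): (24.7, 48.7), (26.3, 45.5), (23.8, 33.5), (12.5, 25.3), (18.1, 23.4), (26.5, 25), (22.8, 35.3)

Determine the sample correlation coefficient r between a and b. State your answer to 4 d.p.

0.5576

n = 7, Σa = 154.7, Σb = 236.7, Σa² = 3574.17, Σb² = 8622.93, Σab = 5403.97
nΣab − ΣaΣb = 37827.79 − 36617.49 = 1210.3
nΣa² − (Σa)² = 25019.19 − 23932.09 = 1087.1; nΣb² − (Σb)² = 60360.51 − 56026.89 = 4333.62
r = 1210.3 / √(1087.1 × 4333.62) = 1210.3 / 2170.5019 ≈ 0.5576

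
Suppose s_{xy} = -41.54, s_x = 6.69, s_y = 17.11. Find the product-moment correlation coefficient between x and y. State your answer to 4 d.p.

-0.3629

r = Cov(x,y) / (s_x · s_y) = -41.54 / (6.69 × 17.11)
  = -41.54 / 114.4659 ≈ -0.3629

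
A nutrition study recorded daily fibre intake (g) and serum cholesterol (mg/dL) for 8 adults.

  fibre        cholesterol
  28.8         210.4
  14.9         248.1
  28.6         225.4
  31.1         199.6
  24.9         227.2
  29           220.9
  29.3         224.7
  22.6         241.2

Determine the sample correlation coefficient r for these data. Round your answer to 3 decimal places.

n = 8, Σx = 209.2, Σy = 1797.5, Σx² = 5666.88, Σy² = 405551.27, Σxy = 46508.42
nΣxy − ΣxΣy = 372067.36 − 376037 = -3969.64
nΣx² − (Σx)² = 45335.04 − 43764.64 = 1570.4; nΣy² − (Σy)² = 3244410.16 − 3231006.25 = 13403.91
r = -3969.64 / √(1570.4 × 13403.91) = -3969.64 / 4587.9734 ≈ -0.865

-0.865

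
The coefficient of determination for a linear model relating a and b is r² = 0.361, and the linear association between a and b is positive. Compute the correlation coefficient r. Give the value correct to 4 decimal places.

|r| = √0.361 = 0.6008
The association is positive, so r = 0.6008.

0.6008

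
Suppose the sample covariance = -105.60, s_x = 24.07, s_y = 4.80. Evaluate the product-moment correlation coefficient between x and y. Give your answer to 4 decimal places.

r = Cov(x,y) / (s_x · s_y) = -105.60 / (24.07 × 4.80)
  = -105.60 / 115.5360 ≈ -0.9140

-0.9140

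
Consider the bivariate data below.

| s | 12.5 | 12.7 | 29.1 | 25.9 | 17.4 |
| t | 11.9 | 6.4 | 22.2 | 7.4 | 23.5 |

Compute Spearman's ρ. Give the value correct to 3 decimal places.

Rank s: 1, 2, 5, 4, 3
Rank t: 3, 1, 4, 2, 5
d = rank(s) − rank(t): -2, 1, 1, 2, -2; Σd² = 14
ρ = 1 − 6Σd² / [n(n²−1)] = 1 − 6×14 / (5×24) = 1 − 84/120 ≈ 0.300

0.300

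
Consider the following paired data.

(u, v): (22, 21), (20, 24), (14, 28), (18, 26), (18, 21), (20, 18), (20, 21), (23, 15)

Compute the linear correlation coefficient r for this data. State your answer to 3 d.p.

-0.812

n = 8, Σu = 155, Σv = 174, Σu² = 3057, Σv² = 3908, Σuv = 3305
nΣuv − ΣuΣv = 26440 − 26970 = -530
nΣu² − (Σu)² = 24456 − 24025 = 431; nΣv² − (Σv)² = 31264 − 30276 = 988
r = -530 / √(431 × 988) = -530 / 652.5550 ≈ -0.812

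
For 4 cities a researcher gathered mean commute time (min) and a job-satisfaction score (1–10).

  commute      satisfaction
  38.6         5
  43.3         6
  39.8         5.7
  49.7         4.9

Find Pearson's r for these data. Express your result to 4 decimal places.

n = 4, Σx = 171.4, Σy = 21.6, Σx² = 7418.98, Σy² = 117.5, Σxy = 923.19
nΣxy − ΣxΣy = 3692.76 − 3702.24 = -9.48
nΣx² − (Σx)² = 29675.92 − 29377.96 = 297.96; nΣy² − (Σy)² = 470 − 466.56 = 3.44
r = -9.48 / √(297.96 × 3.44) = -9.48 / 32.0153 ≈ -0.2961

-0.2961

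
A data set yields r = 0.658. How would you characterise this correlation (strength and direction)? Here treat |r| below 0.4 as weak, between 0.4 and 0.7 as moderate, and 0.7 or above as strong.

moderate positive

r = 0.658 > 0 so the relationship is positive.
|r| = 0.658, which falls in the moderate range.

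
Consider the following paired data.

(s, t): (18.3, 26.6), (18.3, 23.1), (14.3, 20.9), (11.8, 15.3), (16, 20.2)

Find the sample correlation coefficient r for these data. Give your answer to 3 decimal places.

n = 5, Σs = 78.7, Σt = 106.1, Σs² = 1269.51, Σt² = 2320.11, Σst = 1712.12
nΣst − ΣsΣt = 8560.6 − 8350.07 = 210.53
nΣs² − (Σs)² = 6347.55 − 6193.69 = 153.86; nΣt² − (Σt)² = 11600.55 − 11257.21 = 343.34
r = 210.53 / √(153.86 × 343.34) = 210.53 / 229.8397 ≈ 0.916

0.916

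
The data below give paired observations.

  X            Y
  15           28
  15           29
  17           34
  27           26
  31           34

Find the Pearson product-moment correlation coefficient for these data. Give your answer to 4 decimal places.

n = 5, ΣX = 105, ΣY = 151, ΣX² = 2429, ΣY² = 4613, ΣXY = 3189
nΣXY − ΣXΣY = 15945 − 15855 = 90
nΣX² − (ΣX)² = 12145 − 11025 = 1120; nΣY² − (ΣY)² = 23065 − 22801 = 264
r = 90 / √(1120 × 264) = 90 / 543.7647 ≈ 0.1655

0.1655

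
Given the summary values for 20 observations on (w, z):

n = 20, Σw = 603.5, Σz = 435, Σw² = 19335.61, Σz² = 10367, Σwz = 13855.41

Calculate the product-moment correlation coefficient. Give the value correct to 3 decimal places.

r = (nΣwz − ΣwΣz) / √[(nΣw² − (Σw)²)(nΣz² − (Σz)²)]
Numerator: 20×13855.41 − 603.5×435 = 14585.7
Denominator: √[(386712.2 − 364212.25)(207340 − 189225)] = √[22499.95 × 18115] = 20188.7740
r = 14585.7 / 20188.7740 ≈ 0.722

0.722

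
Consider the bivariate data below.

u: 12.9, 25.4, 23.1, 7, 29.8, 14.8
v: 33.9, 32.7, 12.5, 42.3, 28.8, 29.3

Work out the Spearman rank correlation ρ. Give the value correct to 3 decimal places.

Rank u: 2, 5, 4, 1, 6, 3
Rank v: 5, 4, 1, 6, 2, 3
d = rank(u) − rank(v): -3, 1, 3, -5, 4, 0; Σd² = 60
ρ = 1 − 6Σd² / [n(n²−1)] = 1 − 6×60 / (6×35) = 1 − 360/210 ≈ -0.714

-0.714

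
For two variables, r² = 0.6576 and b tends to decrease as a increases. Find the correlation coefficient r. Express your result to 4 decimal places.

|r| = √0.6576 = 0.8109
The association is negative, so r = −0.8109.

-0.8109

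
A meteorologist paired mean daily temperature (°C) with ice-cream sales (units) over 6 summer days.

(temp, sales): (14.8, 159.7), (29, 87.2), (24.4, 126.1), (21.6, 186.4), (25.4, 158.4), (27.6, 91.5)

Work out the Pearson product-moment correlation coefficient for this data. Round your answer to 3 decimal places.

n = 6, Σx = 142.8, Σy = 809.3, Σx² = 3528.88, Σy² = 117216.91, Σxy = 18544.2
nΣxy − ΣxΣy = 111265.2 − 115568.04 = -4302.84
nΣx² − (Σx)² = 21173.28 − 20391.84 = 781.44; nΣy² − (Σy)² = 703301.46 − 654966.49 = 48334.97
r = -4302.84 / √(781.44 × 48334.97) = -4302.84 / 6145.8017 ≈ -0.700

-0.700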